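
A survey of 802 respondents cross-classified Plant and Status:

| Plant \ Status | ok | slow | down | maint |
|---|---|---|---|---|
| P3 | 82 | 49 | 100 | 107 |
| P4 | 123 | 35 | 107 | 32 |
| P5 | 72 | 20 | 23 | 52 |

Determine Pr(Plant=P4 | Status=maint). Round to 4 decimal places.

Total with Status=maint: 107 + 32 + 52 = 191.
P(Plant=P4 | Status=maint) = 32/191 = 0.1675.

0.1675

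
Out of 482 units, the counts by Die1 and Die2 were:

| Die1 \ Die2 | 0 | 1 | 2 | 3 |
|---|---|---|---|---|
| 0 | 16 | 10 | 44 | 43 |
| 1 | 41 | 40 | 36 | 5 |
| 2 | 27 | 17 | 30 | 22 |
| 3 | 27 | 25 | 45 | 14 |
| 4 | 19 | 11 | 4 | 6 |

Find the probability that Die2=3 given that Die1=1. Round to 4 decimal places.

Total with Die1=1: 41 + 40 + 36 + 5 = 122.
P(Die2=3 | Die1=1) = 5/122 = 0.0410.

0.0410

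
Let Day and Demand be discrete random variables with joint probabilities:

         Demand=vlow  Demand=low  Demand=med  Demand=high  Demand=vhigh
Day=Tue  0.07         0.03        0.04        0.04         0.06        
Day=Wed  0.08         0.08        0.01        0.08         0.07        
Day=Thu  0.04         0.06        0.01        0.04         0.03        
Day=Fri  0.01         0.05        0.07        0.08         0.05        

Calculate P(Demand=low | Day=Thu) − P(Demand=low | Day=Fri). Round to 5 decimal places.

0.14103

P(Day=Thu) = 0.04 + 0.06 + 0.01 + 0.04 + 0.03 = 0.18; P(Demand=low | Day=Thu) = 0.06/0.18 = 0.333333.
P(Day=Fri) = 0.01 + 0.05 + 0.07 + 0.08 + 0.05 = 0.26; P(Demand=low | Day=Fri) = 0.05/0.26 = 0.192308.
Difference = 0.14103.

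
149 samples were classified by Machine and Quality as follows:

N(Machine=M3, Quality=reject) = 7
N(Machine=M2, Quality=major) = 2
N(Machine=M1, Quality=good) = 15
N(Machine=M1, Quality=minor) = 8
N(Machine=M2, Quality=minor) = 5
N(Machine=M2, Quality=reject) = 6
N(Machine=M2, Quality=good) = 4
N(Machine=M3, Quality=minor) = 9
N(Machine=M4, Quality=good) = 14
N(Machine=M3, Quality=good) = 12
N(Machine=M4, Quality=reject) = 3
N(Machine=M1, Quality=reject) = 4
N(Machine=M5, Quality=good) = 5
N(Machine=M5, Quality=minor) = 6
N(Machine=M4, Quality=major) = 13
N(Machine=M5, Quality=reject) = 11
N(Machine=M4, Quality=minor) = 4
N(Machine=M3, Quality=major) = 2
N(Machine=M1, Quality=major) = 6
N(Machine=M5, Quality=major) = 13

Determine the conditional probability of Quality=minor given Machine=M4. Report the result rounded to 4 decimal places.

0.1176

Total with Machine=M4: 14 + 4 + 13 + 3 = 34.
P(Quality=minor | Machine=M4) = 4/34 = 0.1176.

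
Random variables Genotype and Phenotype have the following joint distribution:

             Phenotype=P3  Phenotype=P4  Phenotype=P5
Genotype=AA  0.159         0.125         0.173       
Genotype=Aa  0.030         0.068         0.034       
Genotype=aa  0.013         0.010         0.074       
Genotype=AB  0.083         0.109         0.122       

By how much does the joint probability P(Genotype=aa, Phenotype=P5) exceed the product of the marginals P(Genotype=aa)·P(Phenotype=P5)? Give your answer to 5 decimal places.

P(Genotype=aa) = 0.013 + 0.010 + 0.074 = 0.097.
P(Phenotype=P5) = 0.173 + 0.034 + 0.074 + 0.122 = 0.403.
P(Genotype=aa, Phenotype=P5) − P(Genotype=aa)P(Phenotype=P5) = 0.074 − 0.097×0.403 = 0.03491.

0.03491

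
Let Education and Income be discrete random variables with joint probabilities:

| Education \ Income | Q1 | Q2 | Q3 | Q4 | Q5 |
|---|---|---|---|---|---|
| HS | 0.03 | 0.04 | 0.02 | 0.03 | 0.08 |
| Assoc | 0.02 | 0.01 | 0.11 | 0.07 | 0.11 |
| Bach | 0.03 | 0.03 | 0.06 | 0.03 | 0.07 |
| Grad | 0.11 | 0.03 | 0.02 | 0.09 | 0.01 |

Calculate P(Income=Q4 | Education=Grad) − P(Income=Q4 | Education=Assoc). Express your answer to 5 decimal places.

P(Education=Grad) = 0.11 + 0.03 + 0.02 + 0.09 + 0.01 = 0.26; P(Income=Q4 | Education=Grad) = 0.09/0.26 = 0.346154.
P(Education=Assoc) = 0.02 + 0.01 + 0.11 + 0.07 + 0.11 = 0.32; P(Income=Q4 | Education=Assoc) = 0.07/0.32 = 0.218750.
Difference = 0.12740.

0.12740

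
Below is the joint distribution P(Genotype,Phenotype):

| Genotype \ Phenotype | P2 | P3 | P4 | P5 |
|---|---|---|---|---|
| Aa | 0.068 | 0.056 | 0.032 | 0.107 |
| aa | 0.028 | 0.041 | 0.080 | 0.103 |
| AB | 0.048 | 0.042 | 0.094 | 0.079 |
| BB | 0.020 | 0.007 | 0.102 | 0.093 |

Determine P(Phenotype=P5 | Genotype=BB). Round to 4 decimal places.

0.4189

P(Genotype=BB) = 0.020 + 0.007 + 0.102 + 0.093 = 0.222.
P(Phenotype=P5 | Genotype=BB) = 0.093/0.222 = 0.4189.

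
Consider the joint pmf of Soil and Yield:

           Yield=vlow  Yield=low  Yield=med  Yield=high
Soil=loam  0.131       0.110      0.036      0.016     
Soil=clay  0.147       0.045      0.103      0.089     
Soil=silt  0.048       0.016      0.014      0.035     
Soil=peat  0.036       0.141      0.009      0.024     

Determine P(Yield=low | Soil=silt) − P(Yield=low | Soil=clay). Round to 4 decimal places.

P(Soil=silt) = 0.048 + 0.016 + 0.014 + 0.035 = 0.113; P(Yield=low | Soil=silt) = 0.016/0.113 = 0.14159.
P(Soil=clay) = 0.147 + 0.045 + 0.103 + 0.089 = 0.384; P(Yield=low | Soil=clay) = 0.045/0.384 = 0.11719.
Difference = 0.0244.

0.0244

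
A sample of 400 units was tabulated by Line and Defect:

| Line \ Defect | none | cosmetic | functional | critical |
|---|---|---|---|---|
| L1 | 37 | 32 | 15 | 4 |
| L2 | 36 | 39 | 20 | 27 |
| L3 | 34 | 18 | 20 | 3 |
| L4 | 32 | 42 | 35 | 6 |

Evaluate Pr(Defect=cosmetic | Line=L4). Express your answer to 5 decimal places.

0.36522

Total with Line=L4: 32 + 42 + 35 + 6 = 115.
P(Defect=cosmetic | Line=L4) = 42/115 = 0.36522.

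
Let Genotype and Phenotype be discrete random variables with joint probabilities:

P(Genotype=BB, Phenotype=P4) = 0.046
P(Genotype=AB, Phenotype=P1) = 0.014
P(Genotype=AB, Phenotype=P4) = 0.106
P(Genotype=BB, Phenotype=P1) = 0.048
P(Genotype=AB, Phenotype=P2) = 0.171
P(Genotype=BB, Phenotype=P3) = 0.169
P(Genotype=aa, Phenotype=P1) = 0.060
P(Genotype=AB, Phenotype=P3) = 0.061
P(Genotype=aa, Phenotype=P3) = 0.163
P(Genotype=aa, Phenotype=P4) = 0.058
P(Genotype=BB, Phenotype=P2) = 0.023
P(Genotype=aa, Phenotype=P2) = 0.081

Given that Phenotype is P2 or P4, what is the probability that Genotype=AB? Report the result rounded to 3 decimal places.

0.571

P(Phenotype=P2) = 0.081 + 0.171 + 0.023 = 0.275.
P(Phenotype=P4) = 0.058 + 0.106 + 0.046 = 0.210.
P(Phenotype ∈ {P2, P4}) = 0.275 + 0.210 = 0.485; P(Genotype=AB, Phenotype ∈ {P2, P4}) = 0.171 + 0.106 = 0.277.
P(Genotype=AB | Phenotype ∈ {P2, P4}) = 0.277/0.485 = 0.571.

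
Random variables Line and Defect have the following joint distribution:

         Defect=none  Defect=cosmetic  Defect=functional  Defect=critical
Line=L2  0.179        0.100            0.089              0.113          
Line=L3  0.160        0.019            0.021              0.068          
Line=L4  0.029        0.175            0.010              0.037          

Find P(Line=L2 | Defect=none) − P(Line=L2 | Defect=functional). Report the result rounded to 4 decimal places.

P(Defect=none) = 0.179 + 0.160 + 0.029 = 0.368; P(Line=L2 | Defect=none) = 0.179/0.368 = 0.48641.
P(Defect=functional) = 0.089 + 0.021 + 0.010 = 0.120; P(Line=L2 | Defect=functional) = 0.089/0.120 = 0.74167.
Difference = -0.2553.

-0.2553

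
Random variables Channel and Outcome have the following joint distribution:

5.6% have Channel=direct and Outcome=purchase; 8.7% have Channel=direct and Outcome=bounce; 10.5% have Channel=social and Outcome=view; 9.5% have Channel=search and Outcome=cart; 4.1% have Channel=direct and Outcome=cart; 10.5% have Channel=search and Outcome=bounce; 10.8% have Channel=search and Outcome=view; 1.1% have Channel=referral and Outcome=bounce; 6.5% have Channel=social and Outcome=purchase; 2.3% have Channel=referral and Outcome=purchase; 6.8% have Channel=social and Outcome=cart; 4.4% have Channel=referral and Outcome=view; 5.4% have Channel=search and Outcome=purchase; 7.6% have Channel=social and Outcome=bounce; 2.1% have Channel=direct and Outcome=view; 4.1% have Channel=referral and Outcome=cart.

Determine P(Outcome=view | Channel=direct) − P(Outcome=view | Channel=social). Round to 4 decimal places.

P(Channel=direct) = 0.087 + 0.021 + 0.041 + 0.056 = 0.205; P(Outcome=view | Channel=direct) = 0.021/0.205 = 0.10244.
P(Channel=social) = 0.076 + 0.105 + 0.068 + 0.065 = 0.314; P(Outcome=view | Channel=social) = 0.105/0.314 = 0.33439.
Difference = -0.2320.

-0.2320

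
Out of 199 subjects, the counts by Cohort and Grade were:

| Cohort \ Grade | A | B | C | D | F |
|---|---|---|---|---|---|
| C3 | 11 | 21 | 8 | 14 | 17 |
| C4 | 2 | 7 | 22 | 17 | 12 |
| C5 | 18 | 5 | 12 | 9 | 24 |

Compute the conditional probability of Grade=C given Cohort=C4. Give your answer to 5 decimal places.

0.36667

Total with Cohort=C4: 2 + 7 + 22 + 17 + 12 = 60.
P(Grade=C | Cohort=C4) = 22/60 = 0.36667.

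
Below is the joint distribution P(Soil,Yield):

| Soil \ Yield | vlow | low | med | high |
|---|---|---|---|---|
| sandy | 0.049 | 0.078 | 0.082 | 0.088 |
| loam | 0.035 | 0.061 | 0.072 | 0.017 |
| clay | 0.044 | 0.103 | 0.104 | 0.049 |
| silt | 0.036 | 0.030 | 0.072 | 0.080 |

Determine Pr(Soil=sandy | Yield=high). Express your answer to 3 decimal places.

0.376

P(Yield=high) = 0.088 + 0.017 + 0.049 + 0.080 = 0.234.
P(Soil=sandy | Yield=high) = 0.088/0.234 = 0.376.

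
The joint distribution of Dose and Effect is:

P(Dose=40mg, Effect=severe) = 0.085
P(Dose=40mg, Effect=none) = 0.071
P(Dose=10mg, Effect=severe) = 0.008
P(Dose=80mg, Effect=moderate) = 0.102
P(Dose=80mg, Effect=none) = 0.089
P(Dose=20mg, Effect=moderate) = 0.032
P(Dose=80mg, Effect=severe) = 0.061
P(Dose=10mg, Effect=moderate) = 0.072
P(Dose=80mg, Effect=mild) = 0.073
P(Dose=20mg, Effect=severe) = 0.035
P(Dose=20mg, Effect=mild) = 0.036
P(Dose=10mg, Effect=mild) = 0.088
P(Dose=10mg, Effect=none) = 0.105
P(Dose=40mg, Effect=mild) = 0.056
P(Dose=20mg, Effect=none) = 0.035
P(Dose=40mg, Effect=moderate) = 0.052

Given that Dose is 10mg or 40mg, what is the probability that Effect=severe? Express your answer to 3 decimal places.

P(Dose=10mg) = 0.105 + 0.088 + 0.072 + 0.008 = 0.273.
P(Dose=40mg) = 0.071 + 0.056 + 0.052 + 0.085 = 0.264.
P(Dose ∈ {10mg, 40mg}) = 0.273 + 0.264 = 0.537; P(Effect=severe, Dose ∈ {10mg, 40mg}) = 0.008 + 0.085 = 0.093.
P(Effect=severe | Dose ∈ {10mg, 40mg}) = 0.093/0.537 = 0.173.

0.173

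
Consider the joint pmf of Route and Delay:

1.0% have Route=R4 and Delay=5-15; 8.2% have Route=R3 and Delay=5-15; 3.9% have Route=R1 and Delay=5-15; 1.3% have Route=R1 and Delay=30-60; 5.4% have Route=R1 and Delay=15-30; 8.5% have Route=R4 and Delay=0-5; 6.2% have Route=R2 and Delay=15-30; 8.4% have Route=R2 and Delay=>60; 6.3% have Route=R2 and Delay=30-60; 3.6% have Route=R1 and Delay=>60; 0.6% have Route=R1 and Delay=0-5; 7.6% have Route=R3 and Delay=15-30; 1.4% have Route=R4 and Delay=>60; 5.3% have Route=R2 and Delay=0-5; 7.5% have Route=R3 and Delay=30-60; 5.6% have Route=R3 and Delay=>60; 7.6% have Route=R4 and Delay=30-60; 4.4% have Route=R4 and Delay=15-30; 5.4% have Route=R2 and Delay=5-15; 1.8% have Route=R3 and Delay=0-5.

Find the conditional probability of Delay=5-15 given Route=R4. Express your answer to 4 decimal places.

0.0437

P(Route=R4) = 0.085 + 0.010 + 0.044 + 0.076 + 0.014 = 0.229.
P(Delay=5-15 | Route=R4) = 0.010/0.229 = 0.0437.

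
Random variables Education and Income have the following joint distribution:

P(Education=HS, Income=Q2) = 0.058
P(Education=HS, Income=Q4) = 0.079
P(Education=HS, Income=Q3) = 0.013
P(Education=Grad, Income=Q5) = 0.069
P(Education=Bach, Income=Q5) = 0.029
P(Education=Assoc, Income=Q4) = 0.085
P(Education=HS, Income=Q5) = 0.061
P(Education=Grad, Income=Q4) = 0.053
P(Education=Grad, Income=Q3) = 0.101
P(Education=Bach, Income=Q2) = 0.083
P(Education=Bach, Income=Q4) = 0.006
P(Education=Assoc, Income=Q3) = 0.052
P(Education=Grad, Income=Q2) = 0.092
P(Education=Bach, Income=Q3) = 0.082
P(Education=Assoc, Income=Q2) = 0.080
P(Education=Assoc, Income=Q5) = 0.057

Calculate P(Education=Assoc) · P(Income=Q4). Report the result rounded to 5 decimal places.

P(Education=Assoc) = 0.080 + 0.052 + 0.085 + 0.057 = 0.274.
P(Income=Q4) = 0.079 + 0.085 + 0.006 + 0.053 = 0.223.
Product: 0.274 × 0.223 = 0.06110.

0.06110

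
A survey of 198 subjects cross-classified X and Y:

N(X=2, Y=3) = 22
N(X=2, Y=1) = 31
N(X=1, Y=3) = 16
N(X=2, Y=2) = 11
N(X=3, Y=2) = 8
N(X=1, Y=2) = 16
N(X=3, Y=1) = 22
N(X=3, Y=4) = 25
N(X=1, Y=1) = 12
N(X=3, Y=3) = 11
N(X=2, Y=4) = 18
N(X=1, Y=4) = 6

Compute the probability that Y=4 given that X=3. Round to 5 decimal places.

Total with X=3: 22 + 8 + 11 + 25 = 66.
P(Y=4 | X=3) = 25/66 = 0.37879.

0.37879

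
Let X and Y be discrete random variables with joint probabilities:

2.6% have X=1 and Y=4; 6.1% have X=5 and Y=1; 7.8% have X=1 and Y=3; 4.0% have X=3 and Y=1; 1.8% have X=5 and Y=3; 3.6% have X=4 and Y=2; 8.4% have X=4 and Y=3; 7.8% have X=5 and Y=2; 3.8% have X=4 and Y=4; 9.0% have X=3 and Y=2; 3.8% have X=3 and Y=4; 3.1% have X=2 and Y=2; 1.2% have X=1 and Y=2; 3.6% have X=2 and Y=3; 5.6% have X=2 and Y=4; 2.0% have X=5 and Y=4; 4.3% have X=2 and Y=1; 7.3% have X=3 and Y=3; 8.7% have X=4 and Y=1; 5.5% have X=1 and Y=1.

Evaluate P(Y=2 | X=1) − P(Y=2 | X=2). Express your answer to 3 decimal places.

P(X=1) = 0.055 + 0.012 + 0.078 + 0.026 = 0.171; P(Y=2 | X=1) = 0.012/0.171 = 0.0702.
P(X=2) = 0.043 + 0.031 + 0.036 + 0.056 = 0.166; P(Y=2 | X=2) = 0.031/0.166 = 0.1867.
Difference = -0.117.

-0.117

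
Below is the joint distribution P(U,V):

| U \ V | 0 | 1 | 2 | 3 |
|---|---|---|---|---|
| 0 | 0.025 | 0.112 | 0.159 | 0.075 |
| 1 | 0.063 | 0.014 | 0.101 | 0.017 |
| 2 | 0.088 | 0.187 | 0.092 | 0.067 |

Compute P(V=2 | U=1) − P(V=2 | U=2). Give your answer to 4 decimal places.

0.3060

P(U=1) = 0.063 + 0.014 + 0.101 + 0.017 = 0.195; P(V=2 | U=1) = 0.101/0.195 = 0.51795.
P(U=2) = 0.088 + 0.187 + 0.092 + 0.067 = 0.434; P(V=2 | U=2) = 0.092/0.434 = 0.21198.
Difference = 0.3060.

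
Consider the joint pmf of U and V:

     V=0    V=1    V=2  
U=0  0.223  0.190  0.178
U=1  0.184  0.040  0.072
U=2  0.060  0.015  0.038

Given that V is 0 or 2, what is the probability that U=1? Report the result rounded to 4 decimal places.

P(V=0) = 0.223 + 0.184 + 0.060 = 0.467.
P(V=2) = 0.178 + 0.072 + 0.038 = 0.288.
P(V ∈ {0, 2}) = 0.467 + 0.288 = 0.755; P(U=1, V ∈ {0, 2}) = 0.184 + 0.072 = 0.256.
P(U=1 | V ∈ {0, 2}) = 0.256/0.755 = 0.3391.

0.3391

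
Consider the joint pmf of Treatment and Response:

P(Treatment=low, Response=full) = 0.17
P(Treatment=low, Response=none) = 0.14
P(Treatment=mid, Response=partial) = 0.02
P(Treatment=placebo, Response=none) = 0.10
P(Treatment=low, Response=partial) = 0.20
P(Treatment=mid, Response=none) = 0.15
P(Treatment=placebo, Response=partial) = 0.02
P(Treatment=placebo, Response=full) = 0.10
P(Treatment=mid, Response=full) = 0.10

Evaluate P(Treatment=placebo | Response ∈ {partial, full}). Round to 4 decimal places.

P(Response=partial) = 0.02 + 0.20 + 0.02 = 0.24.
P(Response=full) = 0.10 + 0.17 + 0.10 = 0.37.
P(Response ∈ {partial, full}) = 0.24 + 0.37 = 0.61; P(Treatment=placebo, Response ∈ {partial, full}) = 0.02 + 0.10 = 0.12.
P(Treatment=placebo | Response ∈ {partial, full}) = 0.12/0.61 = 0.1967.

0.1967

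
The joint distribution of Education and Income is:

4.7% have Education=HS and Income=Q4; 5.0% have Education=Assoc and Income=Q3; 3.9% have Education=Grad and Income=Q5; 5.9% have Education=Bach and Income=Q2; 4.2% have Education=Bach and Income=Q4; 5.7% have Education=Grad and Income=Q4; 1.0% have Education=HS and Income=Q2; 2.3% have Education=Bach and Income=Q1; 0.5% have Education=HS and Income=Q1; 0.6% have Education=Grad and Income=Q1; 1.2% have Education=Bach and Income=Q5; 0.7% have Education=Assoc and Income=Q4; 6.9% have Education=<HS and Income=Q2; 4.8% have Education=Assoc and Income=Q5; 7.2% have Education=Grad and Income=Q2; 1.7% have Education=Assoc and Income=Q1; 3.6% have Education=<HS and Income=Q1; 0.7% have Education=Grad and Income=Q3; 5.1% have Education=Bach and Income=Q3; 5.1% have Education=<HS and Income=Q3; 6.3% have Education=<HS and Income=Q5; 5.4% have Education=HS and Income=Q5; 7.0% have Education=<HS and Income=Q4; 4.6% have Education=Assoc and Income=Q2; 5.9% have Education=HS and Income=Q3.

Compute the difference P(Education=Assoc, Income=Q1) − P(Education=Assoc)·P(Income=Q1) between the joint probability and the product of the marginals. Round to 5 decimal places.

P(Education=Assoc) = 0.017 + 0.046 + 0.050 + 0.007 + 0.048 = 0.168.
P(Income=Q1) = 0.036 + 0.005 + 0.017 + 0.023 + 0.006 = 0.087.
P(Education=Assoc, Income=Q1) − P(Education=Assoc)P(Income=Q1) = 0.017 − 0.168×0.087 = 0.00238.

0.00238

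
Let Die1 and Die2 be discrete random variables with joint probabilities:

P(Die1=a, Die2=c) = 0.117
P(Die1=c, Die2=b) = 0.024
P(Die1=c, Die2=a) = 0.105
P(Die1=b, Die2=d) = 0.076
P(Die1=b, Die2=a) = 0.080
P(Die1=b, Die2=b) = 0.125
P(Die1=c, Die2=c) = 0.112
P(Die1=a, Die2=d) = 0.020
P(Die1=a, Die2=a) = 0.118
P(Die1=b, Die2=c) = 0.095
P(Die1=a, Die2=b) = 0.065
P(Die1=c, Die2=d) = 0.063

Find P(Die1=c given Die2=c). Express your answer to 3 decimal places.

0.346

P(Die2=c) = 0.117 + 0.095 + 0.112 = 0.324.
P(Die1=c | Die2=c) = 0.112/0.324 = 0.346.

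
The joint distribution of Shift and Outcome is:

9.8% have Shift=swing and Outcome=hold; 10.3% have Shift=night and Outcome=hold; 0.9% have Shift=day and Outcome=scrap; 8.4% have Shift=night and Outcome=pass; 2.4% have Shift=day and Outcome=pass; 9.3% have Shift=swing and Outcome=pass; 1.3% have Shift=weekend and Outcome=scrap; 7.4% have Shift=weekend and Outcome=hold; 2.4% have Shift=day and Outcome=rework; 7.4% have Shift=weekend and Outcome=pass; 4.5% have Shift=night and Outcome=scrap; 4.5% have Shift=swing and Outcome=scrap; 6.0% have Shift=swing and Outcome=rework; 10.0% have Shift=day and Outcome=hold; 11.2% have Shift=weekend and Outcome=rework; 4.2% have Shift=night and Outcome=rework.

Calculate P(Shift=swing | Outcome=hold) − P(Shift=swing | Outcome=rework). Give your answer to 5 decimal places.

P(Outcome=hold) = 0.100 + 0.098 + 0.103 + 0.074 = 0.375; P(Shift=swing | Outcome=hold) = 0.098/0.375 = 0.261333.
P(Outcome=rework) = 0.024 + 0.060 + 0.042 + 0.112 = 0.238; P(Shift=swing | Outcome=rework) = 0.060/0.238 = 0.252101.
Difference = 0.00923.

0.00923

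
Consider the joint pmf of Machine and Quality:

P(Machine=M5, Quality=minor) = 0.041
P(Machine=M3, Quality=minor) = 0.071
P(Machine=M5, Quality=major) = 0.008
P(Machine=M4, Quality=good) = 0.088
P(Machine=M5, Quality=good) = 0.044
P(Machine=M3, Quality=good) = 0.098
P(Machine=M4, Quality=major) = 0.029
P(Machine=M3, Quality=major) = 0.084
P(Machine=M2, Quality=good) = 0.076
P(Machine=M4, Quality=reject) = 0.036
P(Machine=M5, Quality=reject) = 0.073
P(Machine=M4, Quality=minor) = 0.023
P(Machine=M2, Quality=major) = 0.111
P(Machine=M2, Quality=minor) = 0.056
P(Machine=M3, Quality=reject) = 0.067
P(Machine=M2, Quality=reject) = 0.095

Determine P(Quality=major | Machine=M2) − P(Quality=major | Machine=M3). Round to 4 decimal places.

P(Machine=M2) = 0.076 + 0.056 + 0.111 + 0.095 = 0.338; P(Quality=major | Machine=M2) = 0.111/0.338 = 0.32840.
P(Machine=M3) = 0.098 + 0.071 + 0.084 + 0.067 = 0.320; P(Quality=major | Machine=M3) = 0.084/0.320 = 0.26250.
Difference = 0.0659.

0.0659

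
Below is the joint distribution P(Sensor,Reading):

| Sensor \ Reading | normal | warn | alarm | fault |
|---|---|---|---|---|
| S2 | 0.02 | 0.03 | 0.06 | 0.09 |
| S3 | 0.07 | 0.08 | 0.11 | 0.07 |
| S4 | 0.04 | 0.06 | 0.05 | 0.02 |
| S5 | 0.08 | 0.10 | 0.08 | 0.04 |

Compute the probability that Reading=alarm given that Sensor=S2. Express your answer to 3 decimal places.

0.300

P(Sensor=S2) = 0.02 + 0.03 + 0.06 + 0.09 = 0.20.
P(Reading=alarm | Sensor=S2) = 0.06/0.20 = 0.300.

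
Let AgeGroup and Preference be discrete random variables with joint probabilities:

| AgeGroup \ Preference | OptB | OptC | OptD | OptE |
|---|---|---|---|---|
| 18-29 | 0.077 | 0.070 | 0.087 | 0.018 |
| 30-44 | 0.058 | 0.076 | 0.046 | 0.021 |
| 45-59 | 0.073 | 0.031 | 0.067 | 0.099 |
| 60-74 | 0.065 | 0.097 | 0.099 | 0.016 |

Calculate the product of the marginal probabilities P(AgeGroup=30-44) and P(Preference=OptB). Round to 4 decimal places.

P(AgeGroup=30-44) = 0.058 + 0.076 + 0.046 + 0.021 = 0.201.
P(Preference=OptB) = 0.077 + 0.058 + 0.073 + 0.065 = 0.273.
Product: 0.201 × 0.273 = 0.0549.

0.0549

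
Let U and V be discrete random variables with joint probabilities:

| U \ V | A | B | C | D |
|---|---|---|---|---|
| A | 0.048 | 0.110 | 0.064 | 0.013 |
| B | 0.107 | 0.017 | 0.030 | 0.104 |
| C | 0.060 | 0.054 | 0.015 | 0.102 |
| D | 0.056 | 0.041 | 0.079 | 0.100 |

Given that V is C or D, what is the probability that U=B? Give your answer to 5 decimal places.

0.26430

P(V=C) = 0.064 + 0.030 + 0.015 + 0.079 = 0.188.
P(V=D) = 0.013 + 0.104 + 0.102 + 0.100 = 0.319.
P(V ∈ {C, D}) = 0.188 + 0.319 = 0.507; P(U=B, V ∈ {C, D}) = 0.030 + 0.104 = 0.134.
P(U=B | V ∈ {C, D}) = 0.134/0.507 = 0.26430.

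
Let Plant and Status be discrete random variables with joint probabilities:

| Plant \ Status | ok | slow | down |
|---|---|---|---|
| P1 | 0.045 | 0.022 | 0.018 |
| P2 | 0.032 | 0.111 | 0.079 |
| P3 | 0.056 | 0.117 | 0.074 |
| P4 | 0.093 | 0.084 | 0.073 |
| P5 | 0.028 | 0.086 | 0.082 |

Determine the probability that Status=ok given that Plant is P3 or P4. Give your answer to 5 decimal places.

P(Plant=P3) = 0.056 + 0.117 + 0.074 = 0.247.
P(Plant=P4) = 0.093 + 0.084 + 0.073 = 0.250.
P(Plant ∈ {P3, P4}) = 0.247 + 0.250 = 0.497; P(Status=ok, Plant ∈ {P3, P4}) = 0.056 + 0.093 = 0.149.
P(Status=ok | Plant ∈ {P3, P4}) = 0.149/0.497 = 0.29980.

0.29980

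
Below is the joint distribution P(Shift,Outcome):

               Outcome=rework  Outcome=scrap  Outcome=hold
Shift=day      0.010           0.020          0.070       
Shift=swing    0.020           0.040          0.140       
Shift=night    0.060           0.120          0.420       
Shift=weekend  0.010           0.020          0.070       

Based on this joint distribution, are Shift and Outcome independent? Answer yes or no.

yes

Every cell satisfies P(Shift,Outcome) = P(Shift)·P(Outcome). For instance P(Shift=day) = 0.100, P(Outcome=rework) = 0.100, and 0.100×0.100 = 0.010 matches the joint entry. So Shift and Outcome are independent.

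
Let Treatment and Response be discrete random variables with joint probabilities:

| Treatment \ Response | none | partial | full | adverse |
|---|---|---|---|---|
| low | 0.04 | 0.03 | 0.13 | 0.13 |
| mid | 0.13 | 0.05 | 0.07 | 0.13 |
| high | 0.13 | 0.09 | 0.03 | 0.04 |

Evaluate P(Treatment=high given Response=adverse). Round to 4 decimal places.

P(Response=adverse) = 0.13 + 0.13 + 0.04 = 0.30.
P(Treatment=high | Response=adverse) = 0.04/0.30 = 0.1333.

0.1333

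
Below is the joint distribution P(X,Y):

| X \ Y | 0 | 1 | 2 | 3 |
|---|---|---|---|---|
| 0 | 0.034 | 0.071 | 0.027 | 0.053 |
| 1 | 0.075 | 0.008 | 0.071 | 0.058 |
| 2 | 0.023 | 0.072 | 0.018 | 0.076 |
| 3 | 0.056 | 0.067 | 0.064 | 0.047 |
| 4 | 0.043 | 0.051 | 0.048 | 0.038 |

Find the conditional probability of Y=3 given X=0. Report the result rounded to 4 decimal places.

P(X=0) = 0.034 + 0.071 + 0.027 + 0.053 = 0.185.
P(Y=3 | X=0) = 0.053/0.185 = 0.2865.

0.2865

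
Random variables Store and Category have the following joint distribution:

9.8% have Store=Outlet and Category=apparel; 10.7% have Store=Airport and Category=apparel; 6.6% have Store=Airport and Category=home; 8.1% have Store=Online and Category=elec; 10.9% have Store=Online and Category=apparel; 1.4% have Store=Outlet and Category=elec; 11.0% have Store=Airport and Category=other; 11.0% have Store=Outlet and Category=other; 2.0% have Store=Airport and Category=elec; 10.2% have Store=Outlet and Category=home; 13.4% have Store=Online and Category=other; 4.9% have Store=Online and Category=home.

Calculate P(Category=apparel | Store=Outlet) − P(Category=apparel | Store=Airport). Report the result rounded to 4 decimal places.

-0.0507

P(Store=Outlet) = 0.098 + 0.014 + 0.102 + 0.110 = 0.324; P(Category=apparel | Store=Outlet) = 0.098/0.324 = 0.30247.
P(Store=Airport) = 0.107 + 0.020 + 0.066 + 0.110 = 0.303; P(Category=apparel | Store=Airport) = 0.107/0.303 = 0.35314.
Difference = -0.0507.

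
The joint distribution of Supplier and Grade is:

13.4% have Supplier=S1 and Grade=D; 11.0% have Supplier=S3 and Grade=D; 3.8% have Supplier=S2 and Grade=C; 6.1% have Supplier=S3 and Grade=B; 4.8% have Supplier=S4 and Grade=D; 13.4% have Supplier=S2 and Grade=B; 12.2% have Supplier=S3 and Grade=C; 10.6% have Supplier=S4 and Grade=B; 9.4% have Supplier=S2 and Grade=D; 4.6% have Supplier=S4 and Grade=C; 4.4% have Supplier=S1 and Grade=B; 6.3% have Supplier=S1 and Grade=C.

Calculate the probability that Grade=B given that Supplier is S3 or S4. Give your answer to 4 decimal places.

P(Supplier=S3) = 0.061 + 0.122 + 0.110 = 0.293.
P(Supplier=S4) = 0.106 + 0.046 + 0.048 = 0.200.
P(Supplier ∈ {S3, S4}) = 0.293 + 0.200 = 0.493; P(Grade=B, Supplier ∈ {S3, S4}) = 0.061 + 0.106 = 0.167.
P(Grade=B | Supplier ∈ {S3, S4}) = 0.167/0.493 = 0.3387.

0.3387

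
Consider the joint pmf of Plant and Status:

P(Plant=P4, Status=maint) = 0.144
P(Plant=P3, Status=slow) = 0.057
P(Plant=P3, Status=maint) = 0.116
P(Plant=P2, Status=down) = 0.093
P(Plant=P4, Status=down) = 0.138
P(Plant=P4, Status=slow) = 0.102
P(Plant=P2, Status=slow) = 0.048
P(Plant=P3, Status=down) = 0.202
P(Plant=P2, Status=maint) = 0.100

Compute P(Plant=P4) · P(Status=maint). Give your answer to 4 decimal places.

P(Plant=P4) = 0.102 + 0.138 + 0.144 = 0.384.
P(Status=maint) = 0.100 + 0.116 + 0.144 = 0.360.
Product: 0.384 × 0.360 = 0.1382.

0.1382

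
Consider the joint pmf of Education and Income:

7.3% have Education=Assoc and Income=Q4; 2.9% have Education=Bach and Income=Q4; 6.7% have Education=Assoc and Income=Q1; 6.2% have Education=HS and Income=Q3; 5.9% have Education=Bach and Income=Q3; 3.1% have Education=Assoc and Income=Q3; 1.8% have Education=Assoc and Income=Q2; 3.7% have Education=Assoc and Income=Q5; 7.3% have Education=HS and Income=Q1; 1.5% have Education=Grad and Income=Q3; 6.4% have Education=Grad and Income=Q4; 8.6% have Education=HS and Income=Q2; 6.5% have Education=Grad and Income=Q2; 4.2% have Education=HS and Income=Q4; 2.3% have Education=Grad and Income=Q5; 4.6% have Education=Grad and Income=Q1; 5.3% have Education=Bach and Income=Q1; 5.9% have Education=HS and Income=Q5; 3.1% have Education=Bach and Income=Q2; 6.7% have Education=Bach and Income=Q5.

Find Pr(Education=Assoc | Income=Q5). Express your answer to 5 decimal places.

P(Income=Q5) = 0.059 + 0.037 + 0.067 + 0.023 = 0.186.
P(Education=Assoc | Income=Q5) = 0.037/0.186 = 0.19892.

0.19892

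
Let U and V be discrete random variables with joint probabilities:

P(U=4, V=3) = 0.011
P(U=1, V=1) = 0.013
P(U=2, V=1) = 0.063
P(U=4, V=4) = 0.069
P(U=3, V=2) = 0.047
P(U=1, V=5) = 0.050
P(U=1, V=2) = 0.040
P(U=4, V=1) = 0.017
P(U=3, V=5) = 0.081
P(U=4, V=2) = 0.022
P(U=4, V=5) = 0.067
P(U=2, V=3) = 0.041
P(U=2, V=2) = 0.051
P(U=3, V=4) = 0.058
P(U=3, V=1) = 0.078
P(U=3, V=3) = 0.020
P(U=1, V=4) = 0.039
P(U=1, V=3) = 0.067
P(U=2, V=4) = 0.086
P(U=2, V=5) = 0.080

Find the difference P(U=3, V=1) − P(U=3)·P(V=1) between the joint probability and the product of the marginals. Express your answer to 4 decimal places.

P(U=3) = 0.078 + 0.047 + 0.020 + 0.058 + 0.081 = 0.284.
P(V=1) = 0.013 + 0.063 + 0.078 + 0.017 = 0.171.
P(U=3, V=1) − P(U=3)P(V=1) = 0.078 − 0.284×0.171 = 0.0294.

0.0294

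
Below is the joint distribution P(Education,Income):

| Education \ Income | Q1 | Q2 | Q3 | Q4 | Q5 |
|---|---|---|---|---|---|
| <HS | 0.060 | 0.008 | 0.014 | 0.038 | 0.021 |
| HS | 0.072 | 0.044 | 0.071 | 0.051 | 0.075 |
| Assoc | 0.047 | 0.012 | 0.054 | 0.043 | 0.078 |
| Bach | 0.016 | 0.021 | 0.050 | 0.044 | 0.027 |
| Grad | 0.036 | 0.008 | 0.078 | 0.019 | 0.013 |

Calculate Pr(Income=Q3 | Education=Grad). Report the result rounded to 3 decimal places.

P(Education=Grad) = 0.036 + 0.008 + 0.078 + 0.019 + 0.013 = 0.154.
P(Income=Q3 | Education=Grad) = 0.078/0.154 = 0.506.

0.506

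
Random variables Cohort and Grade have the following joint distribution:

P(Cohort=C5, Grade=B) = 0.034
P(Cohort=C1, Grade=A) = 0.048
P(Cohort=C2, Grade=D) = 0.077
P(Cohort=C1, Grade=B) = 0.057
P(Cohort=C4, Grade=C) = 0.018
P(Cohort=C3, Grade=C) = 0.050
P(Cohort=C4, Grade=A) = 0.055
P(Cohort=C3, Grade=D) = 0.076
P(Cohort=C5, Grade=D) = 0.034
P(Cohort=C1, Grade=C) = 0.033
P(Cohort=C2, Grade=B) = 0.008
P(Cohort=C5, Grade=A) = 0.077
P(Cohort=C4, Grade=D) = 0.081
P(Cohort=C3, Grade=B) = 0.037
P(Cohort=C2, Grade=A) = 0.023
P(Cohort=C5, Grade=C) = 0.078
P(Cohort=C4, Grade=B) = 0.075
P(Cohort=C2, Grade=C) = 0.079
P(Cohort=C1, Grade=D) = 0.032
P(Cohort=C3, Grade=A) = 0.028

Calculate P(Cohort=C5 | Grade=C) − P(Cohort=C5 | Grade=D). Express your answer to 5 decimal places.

P(Grade=C) = 0.033 + 0.079 + 0.050 + 0.018 + 0.078 = 0.258; P(Cohort=C5 | Grade=C) = 0.078/0.258 = 0.302326.
P(Grade=D) = 0.032 + 0.077 + 0.076 + 0.081 + 0.034 = 0.300; P(Cohort=C5 | Grade=D) = 0.034/0.300 = 0.113333.
Difference = 0.18899.

0.18899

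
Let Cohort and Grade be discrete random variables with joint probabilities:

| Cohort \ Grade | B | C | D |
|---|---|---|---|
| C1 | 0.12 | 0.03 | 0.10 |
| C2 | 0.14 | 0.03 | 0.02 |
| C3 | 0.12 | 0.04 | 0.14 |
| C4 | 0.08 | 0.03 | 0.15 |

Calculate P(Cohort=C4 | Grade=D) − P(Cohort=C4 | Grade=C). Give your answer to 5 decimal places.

P(Grade=D) = 0.10 + 0.02 + 0.14 + 0.15 = 0.41; P(Cohort=C4 | Grade=D) = 0.15/0.41 = 0.365854.
P(Grade=C) = 0.03 + 0.03 + 0.04 + 0.03 = 0.13; P(Cohort=C4 | Grade=C) = 0.03/0.13 = 0.230769.
Difference = 0.13508.

0.13508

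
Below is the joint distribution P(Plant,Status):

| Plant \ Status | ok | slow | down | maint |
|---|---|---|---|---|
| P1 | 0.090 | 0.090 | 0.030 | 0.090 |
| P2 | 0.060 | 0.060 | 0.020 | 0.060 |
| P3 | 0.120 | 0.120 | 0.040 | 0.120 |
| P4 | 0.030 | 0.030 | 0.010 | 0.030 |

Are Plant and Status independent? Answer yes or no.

Every cell satisfies P(Plant,Status) = P(Plant)·P(Status). For instance P(Plant=P1) = 0.300, P(Status=ok) = 0.300, and 0.300×0.300 = 0.090 matches the joint entry. So Plant and Status are independent.

yes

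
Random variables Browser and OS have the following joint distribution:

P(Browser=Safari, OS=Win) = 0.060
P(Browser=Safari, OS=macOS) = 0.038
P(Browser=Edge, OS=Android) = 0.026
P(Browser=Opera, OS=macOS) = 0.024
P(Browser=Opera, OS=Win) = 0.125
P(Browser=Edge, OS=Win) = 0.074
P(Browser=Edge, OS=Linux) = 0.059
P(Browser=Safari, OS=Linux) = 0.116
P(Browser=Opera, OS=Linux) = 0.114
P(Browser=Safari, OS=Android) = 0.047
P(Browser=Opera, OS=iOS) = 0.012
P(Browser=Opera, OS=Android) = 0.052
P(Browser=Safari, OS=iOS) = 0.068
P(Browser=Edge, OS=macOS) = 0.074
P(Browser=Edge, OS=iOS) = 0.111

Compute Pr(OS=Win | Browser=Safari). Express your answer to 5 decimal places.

0.18237

P(Browser=Safari) = 0.060 + 0.038 + 0.116 + 0.068 + 0.047 = 0.329.
P(OS=Win | Browser=Safari) = 0.060/0.329 = 0.18237.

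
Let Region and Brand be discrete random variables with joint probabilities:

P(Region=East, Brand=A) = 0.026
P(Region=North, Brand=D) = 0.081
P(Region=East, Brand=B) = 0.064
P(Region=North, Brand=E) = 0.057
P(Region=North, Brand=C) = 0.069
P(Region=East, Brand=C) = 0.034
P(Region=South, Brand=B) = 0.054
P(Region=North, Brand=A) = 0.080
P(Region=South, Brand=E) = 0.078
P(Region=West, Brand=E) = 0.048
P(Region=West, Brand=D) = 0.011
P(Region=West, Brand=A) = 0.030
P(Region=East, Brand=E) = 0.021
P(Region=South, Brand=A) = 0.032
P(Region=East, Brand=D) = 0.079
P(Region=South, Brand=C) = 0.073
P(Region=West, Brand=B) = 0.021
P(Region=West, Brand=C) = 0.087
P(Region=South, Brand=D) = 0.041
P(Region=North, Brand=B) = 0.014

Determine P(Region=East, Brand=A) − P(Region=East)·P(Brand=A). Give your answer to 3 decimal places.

-0.012

P(Region=East) = 0.026 + 0.064 + 0.034 + 0.079 + 0.021 = 0.224.
P(Brand=A) = 0.080 + 0.032 + 0.026 + 0.030 = 0.168.
P(Region=East, Brand=A) − P(Region=East)P(Brand=A) = 0.026 − 0.224×0.168 = -0.012.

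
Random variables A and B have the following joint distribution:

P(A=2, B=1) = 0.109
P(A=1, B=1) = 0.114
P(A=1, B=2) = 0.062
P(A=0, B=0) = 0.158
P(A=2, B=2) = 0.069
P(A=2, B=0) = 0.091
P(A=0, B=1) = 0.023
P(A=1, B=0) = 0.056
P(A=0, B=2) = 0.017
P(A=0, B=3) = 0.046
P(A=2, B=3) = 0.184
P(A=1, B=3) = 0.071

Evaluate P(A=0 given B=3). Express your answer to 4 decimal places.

0.1528

P(B=3) = 0.046 + 0.071 + 0.184 = 0.301.
P(A=0 | B=3) = 0.046/0.301 = 0.1528.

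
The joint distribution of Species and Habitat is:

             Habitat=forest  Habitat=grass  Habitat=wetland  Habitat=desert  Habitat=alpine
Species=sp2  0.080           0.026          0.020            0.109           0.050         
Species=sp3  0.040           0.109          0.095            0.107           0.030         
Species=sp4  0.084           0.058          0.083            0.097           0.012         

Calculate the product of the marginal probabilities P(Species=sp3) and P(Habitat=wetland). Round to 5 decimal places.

P(Species=sp3) = 0.040 + 0.109 + 0.095 + 0.107 + 0.030 = 0.381.
P(Habitat=wetland) = 0.020 + 0.095 + 0.083 = 0.198.
Product: 0.381 × 0.198 = 0.07544.

0.07544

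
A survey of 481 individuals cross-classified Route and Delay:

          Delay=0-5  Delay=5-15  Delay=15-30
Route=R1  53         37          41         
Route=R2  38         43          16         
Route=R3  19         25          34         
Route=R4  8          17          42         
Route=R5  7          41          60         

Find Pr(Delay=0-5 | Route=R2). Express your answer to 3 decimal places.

0.392

Total with Route=R2: 38 + 43 + 16 = 97.
P(Delay=0-5 | Route=R2) = 38/97 = 0.392.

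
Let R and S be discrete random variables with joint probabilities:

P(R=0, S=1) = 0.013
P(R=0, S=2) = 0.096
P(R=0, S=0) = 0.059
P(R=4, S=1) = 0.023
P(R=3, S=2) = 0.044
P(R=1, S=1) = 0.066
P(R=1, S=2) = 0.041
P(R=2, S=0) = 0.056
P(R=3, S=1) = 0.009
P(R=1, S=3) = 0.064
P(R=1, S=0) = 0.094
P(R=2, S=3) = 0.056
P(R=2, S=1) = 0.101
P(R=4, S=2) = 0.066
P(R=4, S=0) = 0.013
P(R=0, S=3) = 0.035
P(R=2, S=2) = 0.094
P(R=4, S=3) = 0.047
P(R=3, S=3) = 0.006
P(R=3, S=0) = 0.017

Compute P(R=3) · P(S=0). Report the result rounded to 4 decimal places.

P(R=3) = 0.017 + 0.009 + 0.044 + 0.006 = 0.076.
P(S=0) = 0.059 + 0.094 + 0.056 + 0.017 + 0.013 = 0.239.
Product: 0.076 × 0.239 = 0.0182.

0.0182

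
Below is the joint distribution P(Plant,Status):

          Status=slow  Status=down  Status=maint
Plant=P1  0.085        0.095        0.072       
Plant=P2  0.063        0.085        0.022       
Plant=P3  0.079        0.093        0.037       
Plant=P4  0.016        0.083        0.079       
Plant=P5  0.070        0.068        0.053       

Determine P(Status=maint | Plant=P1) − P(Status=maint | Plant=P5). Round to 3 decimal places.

0.008

P(Plant=P1) = 0.085 + 0.095 + 0.072 = 0.252; P(Status=maint | Plant=P1) = 0.072/0.252 = 0.2857.
P(Plant=P5) = 0.070 + 0.068 + 0.053 = 0.191; P(Status=maint | Plant=P5) = 0.053/0.191 = 0.2775.
Difference = 0.008.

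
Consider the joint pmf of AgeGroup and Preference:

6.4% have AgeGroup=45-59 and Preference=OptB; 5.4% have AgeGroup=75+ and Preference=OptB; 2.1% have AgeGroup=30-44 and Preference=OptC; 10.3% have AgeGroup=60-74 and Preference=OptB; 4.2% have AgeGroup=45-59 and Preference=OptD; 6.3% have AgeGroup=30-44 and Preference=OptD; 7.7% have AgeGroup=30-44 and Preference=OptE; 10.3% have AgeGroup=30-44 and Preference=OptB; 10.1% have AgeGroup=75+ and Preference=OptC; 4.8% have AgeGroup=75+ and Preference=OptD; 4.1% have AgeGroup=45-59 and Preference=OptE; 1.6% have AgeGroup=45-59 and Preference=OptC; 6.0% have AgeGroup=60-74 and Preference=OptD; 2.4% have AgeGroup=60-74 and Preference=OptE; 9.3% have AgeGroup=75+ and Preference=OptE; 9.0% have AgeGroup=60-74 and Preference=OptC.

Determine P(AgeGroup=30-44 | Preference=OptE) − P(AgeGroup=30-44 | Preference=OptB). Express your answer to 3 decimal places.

0.010

P(Preference=OptE) = 0.077 + 0.041 + 0.024 + 0.093 = 0.235; P(AgeGroup=30-44 | Preference=OptE) = 0.077/0.235 = 0.3277.
P(Preference=OptB) = 0.103 + 0.064 + 0.103 + 0.054 = 0.324; P(AgeGroup=30-44 | Preference=OptB) = 0.103/0.324 = 0.3179.
Difference = 0.010.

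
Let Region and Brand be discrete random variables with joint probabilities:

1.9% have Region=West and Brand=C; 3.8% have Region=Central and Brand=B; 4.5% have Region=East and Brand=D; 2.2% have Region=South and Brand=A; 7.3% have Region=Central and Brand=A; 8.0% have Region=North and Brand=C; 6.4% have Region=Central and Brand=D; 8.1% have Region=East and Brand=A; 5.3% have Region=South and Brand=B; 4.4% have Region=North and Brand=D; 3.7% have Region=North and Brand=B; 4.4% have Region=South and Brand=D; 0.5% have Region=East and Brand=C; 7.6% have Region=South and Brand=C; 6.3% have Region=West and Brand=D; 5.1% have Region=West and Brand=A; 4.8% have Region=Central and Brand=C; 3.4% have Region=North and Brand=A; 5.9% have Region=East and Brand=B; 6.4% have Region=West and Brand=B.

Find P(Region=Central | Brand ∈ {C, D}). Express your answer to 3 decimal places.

P(Brand=C) = 0.080 + 0.076 + 0.005 + 0.019 + 0.048 = 0.228.
P(Brand=D) = 0.044 + 0.044 + 0.045 + 0.063 + 0.064 = 0.260.
P(Brand ∈ {C, D}) = 0.228 + 0.260 = 0.488; P(Region=Central, Brand ∈ {C, D}) = 0.048 + 0.064 = 0.112.
P(Region=Central | Brand ∈ {C, D}) = 0.112/0.488 = 0.230.

0.230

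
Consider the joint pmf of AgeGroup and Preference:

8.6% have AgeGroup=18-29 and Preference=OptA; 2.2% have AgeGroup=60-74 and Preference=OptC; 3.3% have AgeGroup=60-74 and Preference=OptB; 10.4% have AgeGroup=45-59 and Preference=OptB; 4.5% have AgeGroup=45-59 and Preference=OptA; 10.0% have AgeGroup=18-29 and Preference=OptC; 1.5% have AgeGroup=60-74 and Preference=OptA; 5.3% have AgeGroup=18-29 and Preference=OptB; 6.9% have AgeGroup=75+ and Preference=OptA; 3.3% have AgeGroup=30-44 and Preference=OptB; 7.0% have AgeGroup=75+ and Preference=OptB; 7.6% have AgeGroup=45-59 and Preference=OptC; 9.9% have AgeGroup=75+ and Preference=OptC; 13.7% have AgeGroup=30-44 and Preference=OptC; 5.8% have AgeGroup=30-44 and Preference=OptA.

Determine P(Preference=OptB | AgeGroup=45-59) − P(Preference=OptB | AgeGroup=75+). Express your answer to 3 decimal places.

0.168

P(AgeGroup=45-59) = 0.045 + 0.104 + 0.076 = 0.225; P(Preference=OptB | AgeGroup=45-59) = 0.104/0.225 = 0.4622.
P(AgeGroup=75+) = 0.069 + 0.070 + 0.099 = 0.238; P(Preference=OptB | AgeGroup=75+) = 0.070/0.238 = 0.2941.
Difference = 0.168.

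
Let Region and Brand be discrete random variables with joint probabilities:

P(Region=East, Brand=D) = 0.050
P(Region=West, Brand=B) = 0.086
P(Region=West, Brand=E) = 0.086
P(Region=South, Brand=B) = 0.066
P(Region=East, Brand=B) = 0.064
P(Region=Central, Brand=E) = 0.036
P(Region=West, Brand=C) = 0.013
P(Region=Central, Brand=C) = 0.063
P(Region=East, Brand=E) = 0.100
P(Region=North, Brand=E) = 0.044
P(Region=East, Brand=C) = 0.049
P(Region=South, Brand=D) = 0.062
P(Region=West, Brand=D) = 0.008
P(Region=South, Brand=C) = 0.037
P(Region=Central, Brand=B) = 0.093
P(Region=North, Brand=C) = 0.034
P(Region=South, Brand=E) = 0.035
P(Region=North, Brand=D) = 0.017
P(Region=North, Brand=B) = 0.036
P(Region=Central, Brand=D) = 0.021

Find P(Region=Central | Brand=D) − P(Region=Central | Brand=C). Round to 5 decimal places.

P(Brand=D) = 0.017 + 0.062 + 0.050 + 0.008 + 0.021 = 0.158; P(Region=Central | Brand=D) = 0.021/0.158 = 0.132911.
P(Brand=C) = 0.034 + 0.037 + 0.049 + 0.013 + 0.063 = 0.196; P(Region=Central | Brand=C) = 0.063/0.196 = 0.321429.
Difference = -0.18852.

-0.18852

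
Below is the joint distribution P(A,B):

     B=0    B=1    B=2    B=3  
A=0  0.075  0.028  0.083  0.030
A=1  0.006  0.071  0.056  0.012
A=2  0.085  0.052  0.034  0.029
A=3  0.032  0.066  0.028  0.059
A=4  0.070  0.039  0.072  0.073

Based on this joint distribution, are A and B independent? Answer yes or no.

P(A=1) = 0.145 and P(B=1) = 0.256, so their product is 0.03712, but P(A=1, B=1) = 0.071. Since these differ, A and B are not independent.

no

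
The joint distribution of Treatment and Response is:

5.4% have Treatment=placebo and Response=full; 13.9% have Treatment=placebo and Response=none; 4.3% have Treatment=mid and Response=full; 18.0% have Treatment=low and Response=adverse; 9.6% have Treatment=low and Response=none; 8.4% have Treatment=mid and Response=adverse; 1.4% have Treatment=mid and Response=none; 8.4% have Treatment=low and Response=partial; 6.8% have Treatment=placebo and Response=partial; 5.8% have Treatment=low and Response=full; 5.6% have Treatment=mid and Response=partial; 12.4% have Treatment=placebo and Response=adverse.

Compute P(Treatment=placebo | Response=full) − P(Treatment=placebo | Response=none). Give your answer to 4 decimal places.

P(Response=full) = 0.054 + 0.058 + 0.043 = 0.155; P(Treatment=placebo | Response=full) = 0.054/0.155 = 0.34839.
P(Response=none) = 0.139 + 0.096 + 0.014 = 0.249; P(Treatment=placebo | Response=none) = 0.139/0.249 = 0.55823.
Difference = -0.2098.

-0.2098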